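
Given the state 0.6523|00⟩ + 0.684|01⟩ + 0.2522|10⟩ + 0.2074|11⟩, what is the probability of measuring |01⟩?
0.4679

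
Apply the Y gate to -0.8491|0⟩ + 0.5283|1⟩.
-0.5283i|0⟩ - 0.8491i|1⟩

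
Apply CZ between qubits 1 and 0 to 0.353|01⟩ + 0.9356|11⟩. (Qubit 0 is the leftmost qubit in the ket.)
0.353|01⟩ - 0.9356|11⟩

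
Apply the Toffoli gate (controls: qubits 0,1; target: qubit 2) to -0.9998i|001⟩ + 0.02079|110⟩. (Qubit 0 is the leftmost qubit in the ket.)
-0.9998i|001⟩ + 0.02079|111⟩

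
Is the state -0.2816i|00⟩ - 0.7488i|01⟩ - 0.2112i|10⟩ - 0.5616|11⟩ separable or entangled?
Entangled

Writing the state as a|00⟩ + b|01⟩ + c|10⟩ + d|11⟩, it is a product state iff ad − bc = 0.
Here (a, b, c, d) = (-0.2816i, -0.7488i, -0.2112i, -0.5616): ad − bc = (-0.2816i)(-0.5616) − (-0.7488i)(-0.2112i) = (0.1581 + 0.1581i) ≠ 0, so the state is entangled.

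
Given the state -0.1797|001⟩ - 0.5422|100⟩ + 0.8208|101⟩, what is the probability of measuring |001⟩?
0.03229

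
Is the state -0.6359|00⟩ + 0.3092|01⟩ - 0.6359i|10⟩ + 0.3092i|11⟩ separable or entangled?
Separable

Writing the state as a|00⟩ + b|01⟩ + c|10⟩ + d|11⟩, it is a product state iff ad − bc = 0.
Here (a, b, c, d) = (-0.6359, 0.3092, -0.6359i, 0.3092i): ad − bc = (-0.6359)(0.3092i) − (0.3092)(-0.6359i) = 0, so the state is separable.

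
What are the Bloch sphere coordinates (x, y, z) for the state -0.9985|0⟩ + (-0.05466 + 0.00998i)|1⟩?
(0.1092, -0.01993, 0.9939)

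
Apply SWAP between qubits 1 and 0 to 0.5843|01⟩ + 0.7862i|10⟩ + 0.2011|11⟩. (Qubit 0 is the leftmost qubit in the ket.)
0.7862i|01⟩ + 0.5843|10⟩ + 0.2011|11⟩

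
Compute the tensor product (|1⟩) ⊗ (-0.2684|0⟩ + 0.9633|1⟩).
-0.2684|10⟩ + 0.9633|11⟩

amp(|b₁b₂…⟩) = product of the factor amplitudes for bits b₁, b₂, …; only kets whose every factor amplitude is nonzero survive.
|10⟩: (1)(-0.2684) = -0.2684
|11⟩: (1)(0.9633) = 0.9633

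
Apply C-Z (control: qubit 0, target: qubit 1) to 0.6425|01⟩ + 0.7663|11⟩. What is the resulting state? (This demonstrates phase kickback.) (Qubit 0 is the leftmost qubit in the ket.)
0.6425|01⟩ - 0.7663|11⟩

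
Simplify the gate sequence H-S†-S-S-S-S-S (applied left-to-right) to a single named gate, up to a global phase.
H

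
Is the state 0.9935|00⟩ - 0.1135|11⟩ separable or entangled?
Entangled

Writing the state as a|00⟩ + b|01⟩ + c|10⟩ + d|11⟩, it is a product state iff ad − bc = 0.
Here (a, b, c, d) = (0.9935, 0, 0, -0.1135): ad − bc = (0.9935)(-0.1135) − (0)(0) = -0.1128 ≠ 0, so the state is entangled.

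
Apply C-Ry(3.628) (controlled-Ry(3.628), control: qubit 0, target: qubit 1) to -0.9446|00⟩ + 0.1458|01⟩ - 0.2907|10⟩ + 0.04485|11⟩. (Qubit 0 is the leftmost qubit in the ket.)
-0.9446|00⟩ + 0.1458|01⟩ + 0.02647|10⟩ - 0.2929|11⟩

C-Ry(3.628) leaves the control-|0⟩ kets |00⟩, |01⟩ unchanged and applies Ry(3.628) to qubit 1 on the control-|1⟩ pair (|10⟩, |11⟩).
Ry(3.628) = [[cos(θ/2), −sin(θ/2)], [sin(θ/2), cos(θ/2)]]; θ = 3.628, cos(θ/2) ≈ -0.240813, sin(θ/2) ≈ 0.970571.
With a = amp(|10⟩) = -0.2907 and b = amp(|11⟩) = 0.04485:
new amp(|10⟩) = (-0.240813)·a + (-0.970571)·b = 0.02647
new amp(|11⟩) = (0.970571)·a + (-0.240813)·b = -0.2929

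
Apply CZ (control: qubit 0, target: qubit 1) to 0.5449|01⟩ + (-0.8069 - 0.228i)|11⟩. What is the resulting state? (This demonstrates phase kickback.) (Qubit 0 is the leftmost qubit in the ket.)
0.5449|01⟩ + (0.8069 + 0.228i)|11⟩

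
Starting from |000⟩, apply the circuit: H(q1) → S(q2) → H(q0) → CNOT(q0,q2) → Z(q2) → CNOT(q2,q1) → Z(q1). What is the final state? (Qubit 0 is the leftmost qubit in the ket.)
1/2|000⟩ - 1/2|010⟩ - 1/2|101⟩ + 1/2|111⟩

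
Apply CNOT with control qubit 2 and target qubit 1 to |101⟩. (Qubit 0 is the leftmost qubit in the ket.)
|111⟩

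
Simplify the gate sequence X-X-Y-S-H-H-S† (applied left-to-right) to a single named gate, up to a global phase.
Y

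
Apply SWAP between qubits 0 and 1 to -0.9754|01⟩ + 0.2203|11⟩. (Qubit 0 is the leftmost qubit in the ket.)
-0.9754|10⟩ + 0.2203|11⟩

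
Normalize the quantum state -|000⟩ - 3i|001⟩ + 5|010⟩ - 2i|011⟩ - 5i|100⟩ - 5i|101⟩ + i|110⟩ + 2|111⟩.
-0.1031|000⟩ - 0.3094i|001⟩ + 0.5157|010⟩ - 0.2063i|011⟩ - 0.5157i|100⟩ - 0.5157i|101⟩ + 0.1031i|110⟩ + 0.2063|111⟩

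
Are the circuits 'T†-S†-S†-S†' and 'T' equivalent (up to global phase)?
Yes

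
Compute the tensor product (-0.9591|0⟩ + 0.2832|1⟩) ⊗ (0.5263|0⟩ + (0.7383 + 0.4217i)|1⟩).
-0.5048|00⟩ + (-0.7081 - 0.4045i)|01⟩ + 0.149|10⟩ + (0.2091 + 0.1194i)|11⟩

amp(|b₁b₂…⟩) = product of the factor amplitudes for bits b₁, b₂, …; only kets whose every factor amplitude is nonzero survive.
|00⟩: (-0.9591)(0.5263) = -0.5048
|01⟩: (-0.9591)(0.7383 + 0.4217i) = (-0.7081 - 0.4045i)
|10⟩: (0.2832)(0.5263) = 0.149
|11⟩: (0.2832)(0.7383 + 0.4217i) = (0.2091 + 0.1194i)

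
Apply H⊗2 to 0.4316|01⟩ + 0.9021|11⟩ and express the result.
0.6669|00⟩ - 0.6669|01⟩ - 0.2353|10⟩ + 0.2353|11⟩

H⊗2 gives amp(|y⟩) = (1/2) Σ_x (−1)^(x·y) amp(|x⟩), where x·y is the number of positions in which both x and y have a 1.
|00⟩: (0.4316 + 0.9021)/2 = 0.6669
|01⟩: (-0.4316 - 0.9021)/2 = -0.6669
|10⟩: (0.4316 - 0.9021)/2 = -0.2353
|11⟩: (-0.4316 + 0.9021)/2 = 0.2353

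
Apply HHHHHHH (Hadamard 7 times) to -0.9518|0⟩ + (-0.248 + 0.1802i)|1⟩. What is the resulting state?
(-0.8484 + 0.1274i)|0⟩ + (-0.4977 - 0.1274i)|1⟩

H² = I, so H^7 = H: a single Hadamard. With (a, b) = (-0.9518, (-0.248 + 0.1802i)), H gives ((a + b)/√2, (a − b)/√2) = ((-0.8484 + 0.1274i), (-0.4977 - 0.1274i)).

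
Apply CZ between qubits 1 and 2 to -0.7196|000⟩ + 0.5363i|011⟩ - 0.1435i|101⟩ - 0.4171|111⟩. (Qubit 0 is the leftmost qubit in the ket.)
-0.7196|000⟩ - 0.5363i|011⟩ - 0.1435i|101⟩ + 0.4171|111⟩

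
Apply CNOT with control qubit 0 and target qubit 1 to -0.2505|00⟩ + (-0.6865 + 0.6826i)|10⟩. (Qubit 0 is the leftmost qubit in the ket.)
-0.2505|00⟩ + (-0.6865 + 0.6826i)|11⟩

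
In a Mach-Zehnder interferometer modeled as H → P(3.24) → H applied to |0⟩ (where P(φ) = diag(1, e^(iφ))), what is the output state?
(0.002419 - 0.04912i)|0⟩ + (0.9976 + 0.04912i)|1⟩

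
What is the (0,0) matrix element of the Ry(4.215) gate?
-0.5113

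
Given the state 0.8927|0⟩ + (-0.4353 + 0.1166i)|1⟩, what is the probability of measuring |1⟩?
0.2031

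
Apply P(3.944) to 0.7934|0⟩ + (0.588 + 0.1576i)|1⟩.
0.7934|0⟩ + (-0.2953 - 0.5323i)|1⟩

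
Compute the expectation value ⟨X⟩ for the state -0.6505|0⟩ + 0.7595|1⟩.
-0.9881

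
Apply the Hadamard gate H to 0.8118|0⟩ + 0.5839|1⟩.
0.9869|0⟩ + 0.1611|1⟩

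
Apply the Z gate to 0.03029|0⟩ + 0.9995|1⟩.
0.03029|0⟩ - 0.9995|1⟩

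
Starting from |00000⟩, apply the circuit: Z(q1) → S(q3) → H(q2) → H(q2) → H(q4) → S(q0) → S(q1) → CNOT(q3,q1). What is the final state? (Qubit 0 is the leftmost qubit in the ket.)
1/√2|00000⟩ + 1/√2|00001⟩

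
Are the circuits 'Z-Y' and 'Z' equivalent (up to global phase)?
No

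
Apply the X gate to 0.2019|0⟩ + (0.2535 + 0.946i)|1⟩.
(0.2535 + 0.946i)|0⟩ + 0.2019|1⟩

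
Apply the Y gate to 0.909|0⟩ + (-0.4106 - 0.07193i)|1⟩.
(-0.07193 + 0.4106i)|0⟩ + 0.909i|1⟩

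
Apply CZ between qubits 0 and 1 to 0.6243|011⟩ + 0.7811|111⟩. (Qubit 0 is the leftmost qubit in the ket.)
0.6243|011⟩ - 0.7811|111⟩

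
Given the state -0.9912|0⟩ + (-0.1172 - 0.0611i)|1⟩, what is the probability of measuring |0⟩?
0.9825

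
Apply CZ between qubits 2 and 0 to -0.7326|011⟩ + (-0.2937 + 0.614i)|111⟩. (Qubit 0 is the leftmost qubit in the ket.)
-0.7326|011⟩ + (0.2937 - 0.614i)|111⟩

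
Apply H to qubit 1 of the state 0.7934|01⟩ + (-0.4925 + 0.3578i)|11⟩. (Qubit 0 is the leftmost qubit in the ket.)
0.561|00⟩ - 0.561|01⟩ + (-0.3483 + 0.253i)|10⟩ + (0.3483 - 0.253i)|11⟩

H on qubit 1 mixes each pair of kets that differ only in qubit 1: amplitudes (a, b) of (|…0…⟩, |…1…⟩) become ((a + b)/√2, (a − b)/√2). Kets absent from the input have amplitude 0.
(|00⟩, |01⟩): (a, b) = (0, 0.7934) → (0.561, -0.561)
(|10⟩, |11⟩): (a, b) = (0, (-0.4925 + 0.3578i)) → ((-0.3483 + 0.253i), (0.3483 - 0.253i))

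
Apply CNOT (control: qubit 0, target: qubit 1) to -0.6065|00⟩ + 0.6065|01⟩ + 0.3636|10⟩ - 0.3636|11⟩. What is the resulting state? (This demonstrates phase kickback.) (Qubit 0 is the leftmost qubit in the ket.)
-0.6065|00⟩ + 0.6065|01⟩ - 0.3636|10⟩ + 0.3636|11⟩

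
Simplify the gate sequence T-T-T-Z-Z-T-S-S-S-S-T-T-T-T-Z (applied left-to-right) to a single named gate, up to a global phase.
Z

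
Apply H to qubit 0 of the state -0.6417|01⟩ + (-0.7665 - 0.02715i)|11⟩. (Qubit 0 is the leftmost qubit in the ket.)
(-0.9957 - 0.0192i)|01⟩ + (0.08825 + 0.0192i)|11⟩

H on qubit 0 mixes each pair of kets that differ only in qubit 0: amplitudes (a, b) of (|…0…⟩, |…1…⟩) become ((a + b)/√2, (a − b)/√2). Kets absent from the input have amplitude 0.
(|01⟩, |11⟩): (a, b) = (-0.6417, (-0.7665 - 0.02715i)) → ((-0.9957 - 0.0192i), (0.08825 + 0.0192i))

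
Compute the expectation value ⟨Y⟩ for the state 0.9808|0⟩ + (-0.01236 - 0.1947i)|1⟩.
-0.3819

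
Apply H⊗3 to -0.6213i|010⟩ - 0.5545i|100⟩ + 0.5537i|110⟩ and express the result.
-0.2199i|000⟩ - 0.2199i|001⟩ - 0.1721i|010⟩ - 0.1721i|011⟩ - 0.2194i|100⟩ - 0.2194i|101⟩ + 0.6115i|110⟩ + 0.6115i|111⟩

H⊗3 gives amp(|y⟩) = (1/2√2) Σ_x (−1)^(x·y) amp(|x⟩), where x·y is the number of positions in which both x and y have a 1.
|000⟩: (-0.6213i - 0.5545i + 0.5537i)/(2√2) = -0.2199i
|001⟩: (-0.6213i - 0.5545i + 0.5537i)/(2√2) = -0.2199i
|010⟩: (0.6213i - 0.5545i - 0.5537i)/(2√2) = -0.1721i
|011⟩: (0.6213i - 0.5545i - 0.5537i)/(2√2) = -0.1721i
|100⟩: (-0.6213i + 0.5545i - 0.5537i)/(2√2) = -0.2194i
|101⟩: (-0.6213i + 0.5545i - 0.5537i)/(2√2) = -0.2194i
|110⟩: (0.6213i + 0.5545i + 0.5537i)/(2√2) = 0.6115i
|111⟩: (0.6213i + 0.5545i + 0.5537i)/(2√2) = 0.6115i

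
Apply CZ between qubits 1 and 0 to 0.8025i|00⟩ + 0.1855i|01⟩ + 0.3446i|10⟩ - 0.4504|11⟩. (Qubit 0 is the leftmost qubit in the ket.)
0.8025i|00⟩ + 0.1855i|01⟩ + 0.3446i|10⟩ + 0.4504|11⟩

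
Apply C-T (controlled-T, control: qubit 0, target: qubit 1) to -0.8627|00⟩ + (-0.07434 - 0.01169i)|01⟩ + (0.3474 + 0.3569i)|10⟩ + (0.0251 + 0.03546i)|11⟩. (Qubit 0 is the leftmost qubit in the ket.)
-0.8627|00⟩ + (-0.07434 - 0.01169i)|01⟩ + (0.3474 + 0.3569i)|10⟩ + (-0.007326 + 0.04282i)|11⟩

C-T leaves the control-|0⟩ kets |00⟩, |01⟩ unchanged and applies T to qubit 1 on the control-|1⟩ pair (|10⟩, |11⟩).
T = [[1, 0], [0, (1/√2 + (1/√2)i)]].
With a = amp(|10⟩) = (0.3474 + 0.3569i) and b = amp(|11⟩) = (0.0251 + 0.03546i):
new amp(|10⟩) = (1)·a = (0.3474 + 0.3569i)
new amp(|11⟩) = (1/√2 + (1/√2)i)·b = (-0.007326 + 0.04282i)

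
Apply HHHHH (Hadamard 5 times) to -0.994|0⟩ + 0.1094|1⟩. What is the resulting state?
-0.6255|0⟩ - 0.7802|1⟩

H² = I, so H^5 = H: a single Hadamard. With (a, b) = (-0.994, 0.1094), H gives ((a + b)/√2, (a − b)/√2) = (-0.6255, -0.7802).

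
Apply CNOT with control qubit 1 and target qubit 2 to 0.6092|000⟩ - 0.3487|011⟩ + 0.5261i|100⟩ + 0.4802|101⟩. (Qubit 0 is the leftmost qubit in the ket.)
0.6092|000⟩ - 0.3487|010⟩ + 0.5261i|100⟩ + 0.4802|101⟩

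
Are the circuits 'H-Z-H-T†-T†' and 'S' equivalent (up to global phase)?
No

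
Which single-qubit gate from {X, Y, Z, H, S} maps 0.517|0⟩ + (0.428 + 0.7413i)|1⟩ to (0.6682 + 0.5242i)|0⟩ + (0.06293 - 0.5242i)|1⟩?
H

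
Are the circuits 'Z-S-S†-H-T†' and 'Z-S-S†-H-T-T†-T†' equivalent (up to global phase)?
Yes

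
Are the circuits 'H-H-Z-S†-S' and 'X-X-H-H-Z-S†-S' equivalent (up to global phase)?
Yes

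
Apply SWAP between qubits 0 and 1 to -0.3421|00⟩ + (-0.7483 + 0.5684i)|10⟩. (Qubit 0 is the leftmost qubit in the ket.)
-0.3421|00⟩ + (-0.7483 + 0.5684i)|01⟩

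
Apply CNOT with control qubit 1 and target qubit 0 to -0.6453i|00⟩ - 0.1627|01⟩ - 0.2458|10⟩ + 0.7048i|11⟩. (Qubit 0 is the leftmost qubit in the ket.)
-0.6453i|00⟩ + 0.7048i|01⟩ - 0.2458|10⟩ - 0.1627|11⟩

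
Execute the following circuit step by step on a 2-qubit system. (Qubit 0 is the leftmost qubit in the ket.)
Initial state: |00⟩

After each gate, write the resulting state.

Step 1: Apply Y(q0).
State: i|10⟩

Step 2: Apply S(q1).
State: i|10⟩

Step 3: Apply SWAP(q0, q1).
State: i|01⟩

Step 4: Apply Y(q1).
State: |00⟩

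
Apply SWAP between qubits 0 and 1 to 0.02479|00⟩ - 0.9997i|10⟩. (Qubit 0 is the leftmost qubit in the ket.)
0.02479|00⟩ - 0.9997i|01⟩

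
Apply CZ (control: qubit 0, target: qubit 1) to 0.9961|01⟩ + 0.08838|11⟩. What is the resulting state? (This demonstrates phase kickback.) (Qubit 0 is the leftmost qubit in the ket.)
0.9961|01⟩ - 0.08838|11⟩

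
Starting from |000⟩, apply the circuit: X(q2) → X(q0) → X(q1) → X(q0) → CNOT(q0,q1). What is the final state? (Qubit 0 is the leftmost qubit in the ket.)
|011⟩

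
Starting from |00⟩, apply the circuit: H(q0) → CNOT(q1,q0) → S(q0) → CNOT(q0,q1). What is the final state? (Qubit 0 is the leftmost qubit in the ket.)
1/√2|00⟩ + (1/√2)i|11⟩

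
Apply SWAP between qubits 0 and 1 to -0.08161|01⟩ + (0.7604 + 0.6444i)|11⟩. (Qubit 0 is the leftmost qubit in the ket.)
-0.08161|10⟩ + (0.7604 + 0.6444i)|11⟩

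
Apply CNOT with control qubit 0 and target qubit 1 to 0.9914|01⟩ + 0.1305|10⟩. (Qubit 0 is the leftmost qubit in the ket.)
0.9914|01⟩ + 0.1305|11⟩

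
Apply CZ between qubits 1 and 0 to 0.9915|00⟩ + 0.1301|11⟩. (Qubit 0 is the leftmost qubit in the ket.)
0.9915|00⟩ - 0.1301|11⟩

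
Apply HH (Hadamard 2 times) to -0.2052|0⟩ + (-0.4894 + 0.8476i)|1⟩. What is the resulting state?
-0.2052|0⟩ + (-0.4894 + 0.8476i)|1⟩

H² = I, so an even number of Hadamards cancels: H^2 = I and the state is unchanged.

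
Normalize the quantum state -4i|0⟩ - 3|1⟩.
-0.8i|0⟩ - 0.6|1⟩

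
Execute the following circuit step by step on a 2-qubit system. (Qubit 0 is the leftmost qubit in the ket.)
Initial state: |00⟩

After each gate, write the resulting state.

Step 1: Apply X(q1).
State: |01⟩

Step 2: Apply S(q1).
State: i|01⟩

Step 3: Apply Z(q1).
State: -i|01⟩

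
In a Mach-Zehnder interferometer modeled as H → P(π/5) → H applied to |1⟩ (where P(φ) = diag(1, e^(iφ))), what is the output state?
(0.09549 - 0.2939i)|0⟩ + (0.9045 + 0.2939i)|1⟩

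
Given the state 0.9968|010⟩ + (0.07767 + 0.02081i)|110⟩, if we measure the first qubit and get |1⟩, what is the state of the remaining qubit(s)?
(0.9659 + 0.2588i)|10⟩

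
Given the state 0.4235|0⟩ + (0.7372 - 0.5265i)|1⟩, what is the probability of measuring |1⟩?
0.8207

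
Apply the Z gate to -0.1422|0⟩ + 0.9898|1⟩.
-0.1422|0⟩ - 0.9898|1⟩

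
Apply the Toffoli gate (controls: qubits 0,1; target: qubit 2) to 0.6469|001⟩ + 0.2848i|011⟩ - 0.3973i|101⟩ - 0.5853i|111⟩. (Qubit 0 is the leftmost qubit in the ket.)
0.6469|001⟩ + 0.2848i|011⟩ - 0.3973i|101⟩ - 0.5853i|110⟩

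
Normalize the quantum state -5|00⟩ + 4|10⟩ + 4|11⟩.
-0.6623|00⟩ + 0.5298|10⟩ + 0.5298|11⟩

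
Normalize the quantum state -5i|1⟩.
-i|1⟩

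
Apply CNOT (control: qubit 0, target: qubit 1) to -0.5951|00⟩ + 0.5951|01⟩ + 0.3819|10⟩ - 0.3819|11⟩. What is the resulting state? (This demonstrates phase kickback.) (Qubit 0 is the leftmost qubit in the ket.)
-0.5951|00⟩ + 0.5951|01⟩ - 0.3819|10⟩ + 0.3819|11⟩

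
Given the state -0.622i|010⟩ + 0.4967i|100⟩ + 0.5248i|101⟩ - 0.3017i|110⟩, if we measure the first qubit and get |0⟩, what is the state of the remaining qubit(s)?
-i|10⟩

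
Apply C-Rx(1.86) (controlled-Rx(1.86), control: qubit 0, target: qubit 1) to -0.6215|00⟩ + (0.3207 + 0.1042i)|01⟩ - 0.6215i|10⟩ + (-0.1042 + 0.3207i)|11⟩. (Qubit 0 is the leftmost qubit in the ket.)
-0.6215|00⟩ + (0.3207 + 0.1042i)|01⟩ + (0.2571 - 0.288i)|10⟩ + (-0.5605 + 0.1917i)|11⟩

C-Rx(1.86) leaves the control-|0⟩ kets |00⟩, |01⟩ unchanged and applies Rx(1.86) to qubit 1 on the control-|1⟩ pair (|10⟩, |11⟩).
Rx(1.86) = [[cos(θ/2), −i·sin(θ/2)], [−i·sin(θ/2), cos(θ/2)]]; θ = 1.86, cos(θ/2) ≈ 0.597834, sin(θ/2) ≈ 0.80162.
With a = amp(|10⟩) = -0.6215i and b = amp(|11⟩) = (-0.1042 + 0.3207i):
new amp(|10⟩) = (0.597834)·a + (-0.80162i)·b = (0.2571 - 0.288i)
new amp(|11⟩) = (-0.80162i)·a + (0.597834)·b = (-0.5605 + 0.1917i)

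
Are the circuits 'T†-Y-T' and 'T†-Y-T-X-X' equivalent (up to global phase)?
Yes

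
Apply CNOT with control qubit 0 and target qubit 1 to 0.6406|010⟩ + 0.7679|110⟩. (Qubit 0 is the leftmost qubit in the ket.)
0.6406|010⟩ + 0.7679|100⟩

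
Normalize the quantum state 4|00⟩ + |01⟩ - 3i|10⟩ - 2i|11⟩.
0.7303|00⟩ + 0.1826|01⟩ - 0.5477i|10⟩ - 0.3651i|11⟩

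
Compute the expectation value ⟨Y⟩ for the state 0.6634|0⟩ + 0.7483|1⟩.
0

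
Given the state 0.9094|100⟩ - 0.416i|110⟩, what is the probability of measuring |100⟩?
0.827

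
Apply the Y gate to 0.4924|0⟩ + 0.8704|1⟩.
-0.8704i|0⟩ + 0.4924i|1⟩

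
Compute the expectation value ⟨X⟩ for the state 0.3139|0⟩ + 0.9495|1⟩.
0.5961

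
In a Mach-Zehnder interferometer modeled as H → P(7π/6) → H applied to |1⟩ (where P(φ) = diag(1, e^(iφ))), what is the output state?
(0.933 + 0.25i)|0⟩ + (0.06699 - 0.25i)|1⟩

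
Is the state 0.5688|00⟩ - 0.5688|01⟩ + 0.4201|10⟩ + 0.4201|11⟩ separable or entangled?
Entangled

Writing the state as a|00⟩ + b|01⟩ + c|10⟩ + d|11⟩, it is a product state iff ad − bc = 0.
Here (a, b, c, d) = (0.5688, -0.5688, 0.4201, 0.4201): ad − bc = (0.5688)(0.4201) − (-0.5688)(0.4201) = 0.4779 ≠ 0, so the state is entangled.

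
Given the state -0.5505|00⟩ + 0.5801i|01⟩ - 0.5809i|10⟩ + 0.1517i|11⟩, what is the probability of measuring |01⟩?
0.3365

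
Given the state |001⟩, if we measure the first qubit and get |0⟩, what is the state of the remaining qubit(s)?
|01⟩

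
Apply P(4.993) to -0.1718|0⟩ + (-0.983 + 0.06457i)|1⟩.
-0.1718|0⟩ + (-0.2102 + 0.9624i)|1⟩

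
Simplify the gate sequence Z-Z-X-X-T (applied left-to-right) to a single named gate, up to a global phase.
T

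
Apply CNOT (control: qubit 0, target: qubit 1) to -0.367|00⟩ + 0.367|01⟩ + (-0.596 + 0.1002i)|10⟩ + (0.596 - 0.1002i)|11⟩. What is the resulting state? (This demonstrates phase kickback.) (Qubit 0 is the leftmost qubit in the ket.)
-0.367|00⟩ + 0.367|01⟩ + (0.596 - 0.1002i)|10⟩ + (-0.596 + 0.1002i)|11⟩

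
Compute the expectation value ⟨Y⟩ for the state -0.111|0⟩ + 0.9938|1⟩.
0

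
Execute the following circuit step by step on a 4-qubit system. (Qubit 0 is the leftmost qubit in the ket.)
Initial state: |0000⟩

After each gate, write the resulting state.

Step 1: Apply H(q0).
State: 1/√2|0000⟩ + 1/√2|1000⟩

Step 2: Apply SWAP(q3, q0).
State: 1/√2|0000⟩ + 1/√2|0001⟩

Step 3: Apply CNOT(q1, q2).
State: 1/√2|0000⟩ + 1/√2|0001⟩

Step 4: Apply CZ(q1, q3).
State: 1/√2|0000⟩ + 1/√2|0001⟩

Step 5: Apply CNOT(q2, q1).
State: 1/√2|0000⟩ + 1/√2|0001⟩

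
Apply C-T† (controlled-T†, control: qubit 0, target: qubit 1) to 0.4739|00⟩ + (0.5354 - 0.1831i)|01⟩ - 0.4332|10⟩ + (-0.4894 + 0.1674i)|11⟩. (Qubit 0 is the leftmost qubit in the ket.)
0.4739|00⟩ + (0.5354 - 0.1831i)|01⟩ - 0.4332|10⟩ + (-0.2277 + 0.4644i)|11⟩

C-T† leaves the control-|0⟩ kets |00⟩, |01⟩ unchanged and applies T† to qubit 1 on the control-|1⟩ pair (|10⟩, |11⟩).
T† = [[1, 0], [0, (1/√2 - (1/√2)i)]].
With a = amp(|10⟩) = -0.4332 and b = amp(|11⟩) = (-0.4894 + 0.1674i):
new amp(|10⟩) = (1)·a = -0.4332
new amp(|11⟩) = (1/√2 - (1/√2)i)·b = (-0.2277 + 0.4644i)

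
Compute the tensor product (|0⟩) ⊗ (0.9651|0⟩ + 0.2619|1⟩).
0.9651|00⟩ + 0.2619|01⟩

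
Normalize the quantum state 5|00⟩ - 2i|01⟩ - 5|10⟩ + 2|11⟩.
0.6565|00⟩ - 0.2626i|01⟩ - 0.6565|10⟩ + 0.2626|11⟩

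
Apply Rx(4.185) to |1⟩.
-0.867i|0⟩ - 0.4984|1⟩

Rx(4.185) = [[cos(θ/2), −i·sin(θ/2)], [−i·sin(θ/2), cos(θ/2)]]; θ = 4.185, cos(θ/2) ≈ -0.498358, sin(θ/2) ≈ 0.866971.
With a = amp(|0⟩) = 0 and b = amp(|1⟩) = 1:
new amp(|0⟩) = (-0.498358)·a + (-0.866971i)·b = -0.867i
new amp(|1⟩) = (-0.866971i)·a + (-0.498358)·b = -0.4984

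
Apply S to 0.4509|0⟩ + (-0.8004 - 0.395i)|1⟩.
0.4509|0⟩ + (0.395 - 0.8004i)|1⟩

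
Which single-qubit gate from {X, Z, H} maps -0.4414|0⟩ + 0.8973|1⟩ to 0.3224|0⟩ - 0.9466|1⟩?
H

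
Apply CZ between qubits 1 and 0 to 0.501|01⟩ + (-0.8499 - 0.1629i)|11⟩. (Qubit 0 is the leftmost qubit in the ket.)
0.501|01⟩ + (0.8499 + 0.1629i)|11⟩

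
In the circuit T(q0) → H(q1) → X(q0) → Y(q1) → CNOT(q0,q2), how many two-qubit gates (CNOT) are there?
1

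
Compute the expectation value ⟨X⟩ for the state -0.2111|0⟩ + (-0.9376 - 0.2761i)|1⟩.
0.3959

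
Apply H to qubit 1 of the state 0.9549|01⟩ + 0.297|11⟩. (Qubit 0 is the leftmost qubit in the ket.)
0.6752|00⟩ - 0.6752|01⟩ + 0.21|10⟩ - 0.21|11⟩

H on qubit 1 mixes each pair of kets that differ only in qubit 1: amplitudes (a, b) of (|…0…⟩, |…1…⟩) become ((a + b)/√2, (a − b)/√2). Kets absent from the input have amplitude 0.
(|00⟩, |01⟩): (a, b) = (0, 0.9549) → (0.6752, -0.6752)
(|10⟩, |11⟩): (a, b) = (0, 0.297) → (0.21, -0.21)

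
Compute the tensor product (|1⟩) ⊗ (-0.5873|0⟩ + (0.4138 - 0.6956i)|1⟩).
-0.5873|10⟩ + (0.4138 - 0.6956i)|11⟩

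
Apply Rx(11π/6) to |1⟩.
-0.2588i|0⟩ - 0.9659|1⟩

Rx(11π/6) = [[cos(θ/2), −i·sin(θ/2)], [−i·sin(θ/2), cos(θ/2)]]; θ = 11π/6, cos(θ/2) ≈ -0.965926, sin(θ/2) ≈ 0.258819.
With a = amp(|0⟩) = 0 and b = amp(|1⟩) = 1:
new amp(|0⟩) = (-0.965926)·a + (-0.258819i)·b = -0.2588i
new amp(|1⟩) = (-0.258819i)·a + (-0.965926)·b = -0.9659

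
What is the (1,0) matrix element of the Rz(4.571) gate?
0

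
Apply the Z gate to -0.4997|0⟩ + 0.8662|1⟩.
-0.4997|0⟩ - 0.8662|1⟩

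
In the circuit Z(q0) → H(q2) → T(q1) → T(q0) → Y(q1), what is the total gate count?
5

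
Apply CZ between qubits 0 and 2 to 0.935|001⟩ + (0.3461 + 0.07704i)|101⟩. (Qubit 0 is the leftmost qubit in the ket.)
0.935|001⟩ + (-0.3461 - 0.07704i)|101⟩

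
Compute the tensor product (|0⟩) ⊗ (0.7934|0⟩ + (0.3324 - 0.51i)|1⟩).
0.7934|00⟩ + (0.3324 - 0.51i)|01⟩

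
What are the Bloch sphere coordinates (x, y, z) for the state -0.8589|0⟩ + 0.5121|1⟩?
(-0.8797, 0, 0.4755)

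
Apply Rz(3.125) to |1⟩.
(0.008296 + i)|1⟩

Rz(3.125) = [[e^(−iθ/2), 0], [0, e^(iθ/2)]] with e^(±iθ/2) = cos(θ/2) ± i·sin(θ/2); θ = 3.125, cos(θ/2) ≈ 0.00829623, sin(θ/2) ≈ 0.999966.
With a = amp(|0⟩) = 0 and b = amp(|1⟩) = 1:
new amp(|0⟩) = (0.00829623 - 0.999966i)·a = 0
new amp(|1⟩) = (0.00829623 + 0.999966i)·b = (0.008296 + i)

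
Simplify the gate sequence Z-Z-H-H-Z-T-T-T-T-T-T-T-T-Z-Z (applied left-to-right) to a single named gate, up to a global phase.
Z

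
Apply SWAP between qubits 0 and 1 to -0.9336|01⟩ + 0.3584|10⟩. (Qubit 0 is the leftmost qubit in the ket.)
0.3584|01⟩ - 0.9336|10⟩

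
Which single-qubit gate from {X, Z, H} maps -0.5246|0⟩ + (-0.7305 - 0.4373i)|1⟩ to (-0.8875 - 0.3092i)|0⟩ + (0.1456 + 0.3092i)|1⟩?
H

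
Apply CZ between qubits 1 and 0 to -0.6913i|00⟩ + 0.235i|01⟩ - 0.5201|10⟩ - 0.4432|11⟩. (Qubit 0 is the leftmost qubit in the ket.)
-0.6913i|00⟩ + 0.235i|01⟩ - 0.5201|10⟩ + 0.4432|11⟩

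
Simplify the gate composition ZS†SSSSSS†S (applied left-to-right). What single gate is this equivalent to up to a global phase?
Z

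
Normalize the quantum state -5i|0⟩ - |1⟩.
-0.9806i|0⟩ - 0.1961|1⟩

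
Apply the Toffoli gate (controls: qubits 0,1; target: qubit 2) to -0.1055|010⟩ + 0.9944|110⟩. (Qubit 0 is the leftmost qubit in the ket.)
-0.1055|010⟩ + 0.9944|111⟩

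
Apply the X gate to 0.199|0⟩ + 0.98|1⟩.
0.98|0⟩ + 0.199|1⟩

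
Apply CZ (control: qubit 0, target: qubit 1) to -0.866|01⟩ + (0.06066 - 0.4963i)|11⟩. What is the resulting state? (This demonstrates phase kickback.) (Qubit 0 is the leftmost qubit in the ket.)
-0.866|01⟩ + (-0.06066 + 0.4963i)|11⟩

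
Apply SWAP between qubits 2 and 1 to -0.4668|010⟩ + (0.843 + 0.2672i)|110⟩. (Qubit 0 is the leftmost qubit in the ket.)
-0.4668|001⟩ + (0.843 + 0.2672i)|101⟩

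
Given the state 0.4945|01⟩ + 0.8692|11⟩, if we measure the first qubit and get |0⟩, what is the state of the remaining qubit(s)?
|1⟩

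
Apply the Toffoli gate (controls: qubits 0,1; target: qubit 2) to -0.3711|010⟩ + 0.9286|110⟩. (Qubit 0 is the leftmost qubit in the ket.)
-0.3711|010⟩ + 0.9286|111⟩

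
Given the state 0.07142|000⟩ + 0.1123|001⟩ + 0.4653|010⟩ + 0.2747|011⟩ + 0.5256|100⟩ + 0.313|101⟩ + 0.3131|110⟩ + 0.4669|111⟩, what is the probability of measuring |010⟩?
0.2165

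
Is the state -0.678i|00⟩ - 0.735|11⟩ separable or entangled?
Entangled

Writing the state as a|00⟩ + b|01⟩ + c|10⟩ + d|11⟩, it is a product state iff ad − bc = 0.
Here (a, b, c, d) = (-0.678i, 0, 0, -0.735): ad − bc = (-0.678i)(-0.735) − (0)(0) = 0.4983i ≠ 0, so the state is entangled.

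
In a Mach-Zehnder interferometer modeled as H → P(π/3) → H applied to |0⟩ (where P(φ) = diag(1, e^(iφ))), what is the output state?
(0.75 + 0.433i)|0⟩ + (0.25 - 0.433i)|1⟩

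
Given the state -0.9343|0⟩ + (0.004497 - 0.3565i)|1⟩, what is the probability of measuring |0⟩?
0.8729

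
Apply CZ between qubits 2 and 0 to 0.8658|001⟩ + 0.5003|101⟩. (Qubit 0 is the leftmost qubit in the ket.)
0.8658|001⟩ - 0.5003|101⟩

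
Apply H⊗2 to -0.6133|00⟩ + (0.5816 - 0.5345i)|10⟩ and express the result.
(-0.01585 - 0.2673i)|00⟩ + (-0.01585 - 0.2673i)|01⟩ + (-0.5975 + 0.2673i)|10⟩ + (-0.5975 + 0.2673i)|11⟩

H⊗2 gives amp(|y⟩) = (1/2) Σ_x (−1)^(x·y) amp(|x⟩), where x·y is the number of positions in which both x and y have a 1.
|00⟩: (-0.6133 + (0.5816 - 0.5345i))/2 = (-0.01585 - 0.2673i)
|01⟩: (-0.6133 + (0.5816 - 0.5345i))/2 = (-0.01585 - 0.2673i)
|10⟩: (-0.6133 - (0.5816 - 0.5345i))/2 = (-0.5975 + 0.2673i)
|11⟩: (-0.6133 - (0.5816 - 0.5345i))/2 = (-0.5975 + 0.2673i)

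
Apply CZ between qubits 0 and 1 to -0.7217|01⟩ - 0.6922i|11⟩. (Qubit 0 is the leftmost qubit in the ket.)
-0.7217|01⟩ + 0.6922i|11⟩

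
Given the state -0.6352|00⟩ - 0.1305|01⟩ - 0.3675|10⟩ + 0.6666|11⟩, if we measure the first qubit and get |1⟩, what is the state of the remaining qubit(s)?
-0.4828|0⟩ + 0.8757|1⟩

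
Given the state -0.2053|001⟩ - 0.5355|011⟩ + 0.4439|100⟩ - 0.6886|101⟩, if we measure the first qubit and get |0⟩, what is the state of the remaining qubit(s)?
-0.358|01⟩ - 0.9337|11⟩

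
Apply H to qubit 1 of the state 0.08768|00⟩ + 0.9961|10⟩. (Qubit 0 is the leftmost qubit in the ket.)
0.062|00⟩ + 0.062|01⟩ + 0.7043|10⟩ + 0.7043|11⟩

H on qubit 1 mixes each pair of kets that differ only in qubit 1: amplitudes (a, b) of (|…0…⟩, |…1…⟩) become ((a + b)/√2, (a − b)/√2). Kets absent from the input have amplitude 0.
(|00⟩, |01⟩): (a, b) = (0.08768, 0) → (0.062, 0.062)
(|10⟩, |11⟩): (a, b) = (0.9961, 0) → (0.7043, 0.7043)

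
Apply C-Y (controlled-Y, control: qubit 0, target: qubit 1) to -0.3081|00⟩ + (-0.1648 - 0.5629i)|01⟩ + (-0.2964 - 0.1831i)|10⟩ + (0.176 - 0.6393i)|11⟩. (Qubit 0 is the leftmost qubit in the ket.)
-0.3081|00⟩ + (-0.1648 - 0.5629i)|01⟩ + (-0.6393 - 0.176i)|10⟩ + (0.1831 - 0.2964i)|11⟩

C-Y leaves the control-|0⟩ kets |00⟩, |01⟩ unchanged and applies Y to qubit 1 on the control-|1⟩ pair (|10⟩, |11⟩).
Y = [[0, -i], [i, 0]].
With a = amp(|10⟩) = (-0.2964 - 0.1831i) and b = amp(|11⟩) = (0.176 - 0.6393i):
new amp(|10⟩) = (-i)·b = (-0.6393 - 0.176i)
new amp(|11⟩) = (i)·a = (0.1831 - 0.2964i)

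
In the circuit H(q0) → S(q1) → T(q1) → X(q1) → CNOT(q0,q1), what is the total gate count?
5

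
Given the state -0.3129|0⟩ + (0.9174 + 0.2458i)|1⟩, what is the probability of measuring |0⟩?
0.09791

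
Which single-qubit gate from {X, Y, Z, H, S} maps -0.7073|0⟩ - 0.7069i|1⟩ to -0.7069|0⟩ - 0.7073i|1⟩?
Y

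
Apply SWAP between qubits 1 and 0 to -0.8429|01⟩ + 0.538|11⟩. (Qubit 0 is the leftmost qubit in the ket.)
-0.8429|10⟩ + 0.538|11⟩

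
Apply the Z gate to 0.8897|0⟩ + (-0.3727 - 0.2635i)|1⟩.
0.8897|0⟩ + (0.3727 + 0.2635i)|1⟩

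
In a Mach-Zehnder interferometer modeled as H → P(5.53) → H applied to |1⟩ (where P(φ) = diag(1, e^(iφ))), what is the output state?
(0.1352 + 0.342i)|0⟩ + (0.8648 - 0.342i)|1⟩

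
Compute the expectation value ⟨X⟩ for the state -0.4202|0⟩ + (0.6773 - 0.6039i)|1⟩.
-0.5692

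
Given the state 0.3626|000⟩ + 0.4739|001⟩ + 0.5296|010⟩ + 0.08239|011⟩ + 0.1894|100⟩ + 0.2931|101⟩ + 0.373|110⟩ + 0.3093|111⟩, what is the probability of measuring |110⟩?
0.1391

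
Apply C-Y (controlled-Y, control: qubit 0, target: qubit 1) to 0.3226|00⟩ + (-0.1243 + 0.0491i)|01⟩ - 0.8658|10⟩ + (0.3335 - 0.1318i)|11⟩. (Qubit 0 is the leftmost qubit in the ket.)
0.3226|00⟩ + (-0.1243 + 0.0491i)|01⟩ + (-0.1318 - 0.3335i)|10⟩ - 0.8658i|11⟩

C-Y leaves the control-|0⟩ kets |00⟩, |01⟩ unchanged and applies Y to qubit 1 on the control-|1⟩ pair (|10⟩, |11⟩).
Y = [[0, -i], [i, 0]].
With a = amp(|10⟩) = -0.8658 and b = amp(|11⟩) = (0.3335 - 0.1318i):
new amp(|10⟩) = (-i)·b = (-0.1318 - 0.3335i)
new amp(|11⟩) = (i)·a = -0.8658i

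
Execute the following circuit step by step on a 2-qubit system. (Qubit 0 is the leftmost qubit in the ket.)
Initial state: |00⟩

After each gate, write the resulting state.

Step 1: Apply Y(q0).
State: i|10⟩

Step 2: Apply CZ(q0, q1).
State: i|10⟩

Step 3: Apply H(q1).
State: (1/√2)i|10⟩ + (1/√2)i|11⟩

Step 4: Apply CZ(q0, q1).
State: (1/√2)i|10⟩ - (1/√2)i|11⟩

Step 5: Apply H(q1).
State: i|11⟩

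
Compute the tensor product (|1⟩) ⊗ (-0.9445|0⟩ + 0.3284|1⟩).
-0.9445|10⟩ + 0.3284|11⟩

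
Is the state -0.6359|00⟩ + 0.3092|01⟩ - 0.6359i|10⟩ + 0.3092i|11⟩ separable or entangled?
Separable

Writing the state as a|00⟩ + b|01⟩ + c|10⟩ + d|11⟩, it is a product state iff ad − bc = 0.
Here (a, b, c, d) = (-0.6359, 0.3092, -0.6359i, 0.3092i): ad − bc = (-0.6359)(0.3092i) − (0.3092)(-0.6359i) = 0, so the state is separable.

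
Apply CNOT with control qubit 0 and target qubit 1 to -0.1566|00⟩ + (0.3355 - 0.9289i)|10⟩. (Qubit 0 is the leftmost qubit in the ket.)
-0.1566|00⟩ + (0.3355 - 0.9289i)|11⟩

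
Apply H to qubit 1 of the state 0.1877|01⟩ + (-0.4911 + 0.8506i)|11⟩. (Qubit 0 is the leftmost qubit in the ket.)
0.1327|00⟩ - 0.1327|01⟩ + (-0.3473 + 0.6015i)|10⟩ + (0.3473 - 0.6015i)|11⟩

H on qubit 1 mixes each pair of kets that differ only in qubit 1: amplitudes (a, b) of (|…0…⟩, |…1…⟩) become ((a + b)/√2, (a − b)/√2). Kets absent from the input have amplitude 0.
(|00⟩, |01⟩): (a, b) = (0, 0.1877) → (0.1327, -0.1327)
(|10⟩, |11⟩): (a, b) = (0, (-0.4911 + 0.8506i)) → ((-0.3473 + 0.6015i), (0.3473 - 0.6015i))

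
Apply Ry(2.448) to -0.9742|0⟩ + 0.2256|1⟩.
-0.5433|0⟩ - 0.8395|1⟩

Ry(2.448) = [[cos(θ/2), −sin(θ/2)], [sin(θ/2), cos(θ/2)]]; θ = 2.448, cos(θ/2) ≈ 0.339887, sin(θ/2) ≈ 0.940466.
With a = amp(|0⟩) = -0.9742 and b = amp(|1⟩) = 0.2256:
new amp(|0⟩) = (0.339887)·a + (-0.940466)·b = -0.5433
new amp(|1⟩) = (0.940466)·a + (0.339887)·b = -0.8395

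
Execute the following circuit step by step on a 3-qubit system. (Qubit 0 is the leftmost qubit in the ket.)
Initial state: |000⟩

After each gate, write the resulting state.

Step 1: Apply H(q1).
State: 1/√2|000⟩ + 1/√2|010⟩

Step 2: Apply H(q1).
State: |000⟩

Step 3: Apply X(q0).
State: |100⟩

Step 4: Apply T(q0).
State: (1/√2 + (1/√2)i)|100⟩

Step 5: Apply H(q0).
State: (1/2 + (1/2)i)|000⟩ + (-1/2 - (1/2)i)|100⟩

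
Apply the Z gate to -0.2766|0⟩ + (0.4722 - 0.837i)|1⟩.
-0.2766|0⟩ + (-0.4722 + 0.837i)|1⟩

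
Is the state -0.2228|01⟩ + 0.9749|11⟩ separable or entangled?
Separable

Writing the state as a|00⟩ + b|01⟩ + c|10⟩ + d|11⟩, it is a product state iff ad − bc = 0.
Here (a, b, c, d) = (0, -0.2228, 0, 0.9749): ad − bc = (0)(0.9749) − (-0.2228)(0) = 0, so the state is separable.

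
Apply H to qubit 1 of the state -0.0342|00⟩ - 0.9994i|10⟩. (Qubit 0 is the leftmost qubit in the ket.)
-0.02418|00⟩ - 0.02418|01⟩ - 0.7067i|10⟩ - 0.7067i|11⟩

H on qubit 1 mixes each pair of kets that differ only in qubit 1: amplitudes (a, b) of (|…0…⟩, |…1…⟩) become ((a + b)/√2, (a − b)/√2). Kets absent from the input have amplitude 0.
(|00⟩, |01⟩): (a, b) = (-0.0342, 0) → (-0.02418, -0.02418)
(|10⟩, |11⟩): (a, b) = (-0.9994i, 0) → (-0.7067i, -0.7067i)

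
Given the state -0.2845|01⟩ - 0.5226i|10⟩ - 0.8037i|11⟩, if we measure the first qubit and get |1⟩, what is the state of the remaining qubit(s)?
-0.5451i|0⟩ - 0.8384i|1⟩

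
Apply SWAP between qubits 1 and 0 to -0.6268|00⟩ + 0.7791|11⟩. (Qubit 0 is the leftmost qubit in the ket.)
-0.6268|00⟩ + 0.7791|11⟩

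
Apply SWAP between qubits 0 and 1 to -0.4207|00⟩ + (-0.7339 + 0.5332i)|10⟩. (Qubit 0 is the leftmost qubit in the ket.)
-0.4207|00⟩ + (-0.7339 + 0.5332i)|01⟩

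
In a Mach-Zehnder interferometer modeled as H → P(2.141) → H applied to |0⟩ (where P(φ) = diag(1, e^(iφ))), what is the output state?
(0.2301 + 0.4209i)|0⟩ + (0.7699 - 0.4209i)|1⟩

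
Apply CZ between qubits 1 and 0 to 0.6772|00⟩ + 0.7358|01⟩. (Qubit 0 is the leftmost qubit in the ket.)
0.6772|00⟩ + 0.7358|01⟩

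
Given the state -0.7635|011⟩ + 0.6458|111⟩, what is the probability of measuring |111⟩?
0.4171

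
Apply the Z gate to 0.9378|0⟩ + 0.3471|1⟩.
0.9378|0⟩ - 0.3471|1⟩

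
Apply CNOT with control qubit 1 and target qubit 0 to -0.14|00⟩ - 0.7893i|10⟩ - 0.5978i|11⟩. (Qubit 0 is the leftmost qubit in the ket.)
-0.14|00⟩ - 0.5978i|01⟩ - 0.7893i|10⟩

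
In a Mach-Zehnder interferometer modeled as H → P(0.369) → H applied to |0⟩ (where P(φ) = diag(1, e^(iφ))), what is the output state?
(0.9663 + 0.1803i)|0⟩ + (0.03366 - 0.1803i)|1⟩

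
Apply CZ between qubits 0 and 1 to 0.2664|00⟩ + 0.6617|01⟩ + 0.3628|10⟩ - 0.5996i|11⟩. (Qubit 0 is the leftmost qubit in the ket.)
0.2664|00⟩ + 0.6617|01⟩ + 0.3628|10⟩ + 0.5996i|11⟩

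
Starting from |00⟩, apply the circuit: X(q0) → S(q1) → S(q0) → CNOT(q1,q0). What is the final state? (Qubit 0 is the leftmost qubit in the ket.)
i|10⟩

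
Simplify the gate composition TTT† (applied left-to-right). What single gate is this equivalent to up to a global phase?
T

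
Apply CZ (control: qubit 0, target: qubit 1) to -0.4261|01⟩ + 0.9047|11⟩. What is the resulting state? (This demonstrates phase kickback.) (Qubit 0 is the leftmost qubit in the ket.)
-0.4261|01⟩ - 0.9047|11⟩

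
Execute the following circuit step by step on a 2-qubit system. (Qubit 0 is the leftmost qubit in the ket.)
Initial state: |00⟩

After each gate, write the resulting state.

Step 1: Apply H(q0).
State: 1/√2|00⟩ + 1/√2|10⟩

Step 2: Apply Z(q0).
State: 1/√2|00⟩ - 1/√2|10⟩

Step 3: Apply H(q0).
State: |10⟩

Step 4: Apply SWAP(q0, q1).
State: |01⟩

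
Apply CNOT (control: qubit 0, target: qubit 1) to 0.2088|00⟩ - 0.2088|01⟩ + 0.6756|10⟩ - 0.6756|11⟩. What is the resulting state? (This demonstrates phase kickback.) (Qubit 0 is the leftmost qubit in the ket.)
0.2088|00⟩ - 0.2088|01⟩ - 0.6756|10⟩ + 0.6756|11⟩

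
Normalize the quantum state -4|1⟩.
-|1⟩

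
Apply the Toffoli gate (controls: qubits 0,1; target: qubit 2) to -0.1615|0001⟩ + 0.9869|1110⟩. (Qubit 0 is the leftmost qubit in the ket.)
-0.1615|0001⟩ + 0.9869|1100⟩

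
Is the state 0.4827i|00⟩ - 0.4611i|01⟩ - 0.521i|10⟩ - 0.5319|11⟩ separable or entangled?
Entangled

Writing the state as a|00⟩ + b|01⟩ + c|10⟩ + d|11⟩, it is a product state iff ad − bc = 0.
Here (a, b, c, d) = (0.4827i, -0.4611i, -0.521i, -0.5319): ad − bc = (0.4827i)(-0.5319) − (-0.4611i)(-0.521i) = (0.2402 - 0.2567i) ≠ 0, so the state is entangled.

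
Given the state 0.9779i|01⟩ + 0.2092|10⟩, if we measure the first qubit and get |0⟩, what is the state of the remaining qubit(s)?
i|1⟩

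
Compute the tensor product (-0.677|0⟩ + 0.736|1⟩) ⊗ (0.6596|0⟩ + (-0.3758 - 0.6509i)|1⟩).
-0.4465|00⟩ + (0.2544 + 0.4407i)|01⟩ + 0.4855|10⟩ + (-0.2766 - 0.4791i)|11⟩

amp(|b₁b₂…⟩) = product of the factor amplitudes for bits b₁, b₂, …; only kets whose every factor amplitude is nonzero survive.
|00⟩: (-0.677)(0.6596) = -0.4465
|01⟩: (-0.677)(-0.3758 - 0.6509i) = (0.2544 + 0.4407i)
|10⟩: (0.736)(0.6596) = 0.4855
|11⟩: (0.736)(-0.3758 - 0.6509i) = (-0.2766 - 0.4791i)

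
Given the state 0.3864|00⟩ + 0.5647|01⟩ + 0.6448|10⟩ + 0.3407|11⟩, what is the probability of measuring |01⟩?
0.3189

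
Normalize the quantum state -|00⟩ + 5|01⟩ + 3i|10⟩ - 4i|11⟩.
-0.14|00⟩ + 0.7001|01⟩ + 0.4201i|10⟩ - 0.5601i|11⟩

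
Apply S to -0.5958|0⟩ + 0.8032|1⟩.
-0.5958|0⟩ + 0.8032i|1⟩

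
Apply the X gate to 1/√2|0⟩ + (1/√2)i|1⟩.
(1/√2)i|0⟩ + 1/√2|1⟩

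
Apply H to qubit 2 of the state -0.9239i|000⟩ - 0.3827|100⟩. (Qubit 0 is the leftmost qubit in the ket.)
-0.6533i|000⟩ - 0.6533i|001⟩ - 0.2706|100⟩ - 0.2706|101⟩

H on qubit 2 mixes each pair of kets that differ only in qubit 2: amplitudes (a, b) of (|…0…⟩, |…1…⟩) become ((a + b)/√2, (a − b)/√2). Kets absent from the input have amplitude 0.
(|000⟩, |001⟩): (a, b) = (-0.9239i, 0) → (-0.6533i, -0.6533i)
(|100⟩, |101⟩): (a, b) = (-0.3827, 0) → (-0.2706, -0.2706)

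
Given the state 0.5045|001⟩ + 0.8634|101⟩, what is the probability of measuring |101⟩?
0.7455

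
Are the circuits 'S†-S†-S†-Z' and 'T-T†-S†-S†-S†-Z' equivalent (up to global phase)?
Yes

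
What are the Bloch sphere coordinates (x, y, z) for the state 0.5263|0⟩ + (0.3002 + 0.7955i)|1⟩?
(0.316, 0.8373, -0.4459)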